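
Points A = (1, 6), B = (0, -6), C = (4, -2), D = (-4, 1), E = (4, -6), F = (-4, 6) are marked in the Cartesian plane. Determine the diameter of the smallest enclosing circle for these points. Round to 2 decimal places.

14.42

A smallest enclosing disk is always determined by at most three of the input points on its boundary.
The farthest pair is E–F with squared distance 208. The circle on this segment as diameter has centre (0, 0) and r² = 208/4 = 52.
Check A: distance² to centre = 37 ≤ 52, so it lies inside.
All remaining points lie in this disk, and no smaller disk contains both endpoints, so this is the minimum enclosing circle.
Diameter = 2r = 2√52 ≈ 14.42.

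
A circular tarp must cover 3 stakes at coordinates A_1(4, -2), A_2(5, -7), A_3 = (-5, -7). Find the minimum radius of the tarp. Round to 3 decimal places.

Side lengths²: A_1A_2² = 26, A_1A_3² = 106, A_2A_3² = 100.
Since A_1A_3² = 106 < 100 + 26 = 126, the triangle is acute, so the smallest enclosing circle is the circumcircle.
Circumcentre = (0, -5.4), r² = 27.56.
r = √(27.56) ≈ 5.250.

5.250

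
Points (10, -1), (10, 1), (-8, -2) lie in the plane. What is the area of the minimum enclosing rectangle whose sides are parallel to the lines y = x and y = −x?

In coordinates u = x + y, v = x − y the rectangle is axis-aligned; the map (x,y)→(u,v) scales areas by 2.
u-values: 9, 11, -10; range = 11 − (-10) = 21.
v-values: 11, 9, -6; range = 11 − (-6) = 17.
Area = (21 × 17) / 2 = 178.5.

178.5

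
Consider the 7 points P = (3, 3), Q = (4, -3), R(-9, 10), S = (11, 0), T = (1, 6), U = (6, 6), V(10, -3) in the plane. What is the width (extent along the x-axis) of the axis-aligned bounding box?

max x = 11, min x = -9, so width = 20.

20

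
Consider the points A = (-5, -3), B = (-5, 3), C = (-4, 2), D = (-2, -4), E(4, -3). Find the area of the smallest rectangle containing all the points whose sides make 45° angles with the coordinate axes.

67.5

In coordinates u = x + y, v = x − y the rectangle is axis-aligned; the map (x,y)→(u,v) scales areas by 2.
u-values: -8, -2, -2, -6, 1; range = 1 − (-8) = 9.
v-values: -2, -8, -6, 2, 7; range = 7 − (-8) = 15.
Area = (9 × 15) / 2 = 67.5.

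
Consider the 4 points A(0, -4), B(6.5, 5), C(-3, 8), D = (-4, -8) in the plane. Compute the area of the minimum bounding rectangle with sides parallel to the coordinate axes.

168

x ranges over [-4, 6.5], width 10.5.
y ranges over [-8, 8], height 16.
Area = 10.5 × 16 = 168.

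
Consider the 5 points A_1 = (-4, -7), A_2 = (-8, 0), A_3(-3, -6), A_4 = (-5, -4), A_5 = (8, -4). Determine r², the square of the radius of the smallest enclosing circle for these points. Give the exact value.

By Welzl's lemma the MEC is supported by two points (diametrically opposite) or three points (on a circumcircle).
The farthest pair is A_2–A_5 with squared distance 272. The circle on this segment as diameter has centre (0, -2) and r² = 272/4 = 68.
Check A_1: distance² to centre = 41 ≤ 68, so it lies inside.
All remaining points lie in this disk, and no smaller disk contains both endpoints, so this is the minimum enclosing circle.

68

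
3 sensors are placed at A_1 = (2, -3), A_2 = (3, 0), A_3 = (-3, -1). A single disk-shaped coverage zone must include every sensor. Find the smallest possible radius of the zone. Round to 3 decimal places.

Side lengths²: A_1A_2² = 10, A_1A_3² = 29, A_2A_3² = 37.
Since A_2A_3² = 37 < 29 + 10 = 39, the triangle is acute, so the smallest enclosing circle is the circumcircle.
Circumcentre = (1/34, -23/34), r² = 5365/578.
r = √(5365/578) ≈ 3.047.

3.047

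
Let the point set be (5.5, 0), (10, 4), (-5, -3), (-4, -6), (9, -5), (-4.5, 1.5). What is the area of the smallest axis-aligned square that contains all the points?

225

The bounding box has width 15 and height 10.
An axis-aligned square enclosing the set must have side ≥ max(width, height).
So the minimum side is max(15, 10) = 15.
Area = 15² = 225.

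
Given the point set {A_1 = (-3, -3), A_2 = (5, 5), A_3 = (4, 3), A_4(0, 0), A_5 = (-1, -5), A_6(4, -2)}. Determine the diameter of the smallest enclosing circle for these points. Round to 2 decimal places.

11.66

The farthest pair is A_2–A_5 with squared distance 136. The circle on this segment as diameter has centre (2, 0) and r² = 136/4 = 34.
Check A_1: distance² to centre = 34 ≤ 34, so it lies inside.
All remaining points lie in this disk, and no smaller disk contains both endpoints, so this is the minimum enclosing circle.
Diameter = 2r = 2√34 ≈ 11.66.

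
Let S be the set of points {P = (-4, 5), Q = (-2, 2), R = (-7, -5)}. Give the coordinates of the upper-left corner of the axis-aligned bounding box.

x-range [-7, -2], y-range [-5, 5].
The upper-left corner is (-7, 5).

(-7, 5)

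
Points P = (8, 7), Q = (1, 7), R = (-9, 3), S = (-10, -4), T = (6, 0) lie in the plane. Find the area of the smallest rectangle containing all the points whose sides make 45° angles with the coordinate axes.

261

In coordinates u = x + y, v = x − y the rectangle is axis-aligned; the map (x,y)→(u,v) scales areas by 2.
u-values: 15, 8, -6, -14, 6; range = 15 − (-14) = 29.
v-values: 1, -6, -12, -6, 6; range = 6 − (-12) = 18.
Area = (29 × 18) / 2 = 261.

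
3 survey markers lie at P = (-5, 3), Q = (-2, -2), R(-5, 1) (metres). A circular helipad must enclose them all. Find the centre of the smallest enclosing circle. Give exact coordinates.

Side lengths²: PQ² = 34, PR² = 4, QR² = 18.
Since PQ² = 34 ≥ 18 + 4 = 22, the angle opposite PQ is not acute, so the smallest enclosing circle has PQ as diameter.
Centre = midpoint of PQ = (-3.5, 0.5), r² = 34/4 = 8.5.
Centre = (-3.5, 0.5).

(-3.5, 0.5)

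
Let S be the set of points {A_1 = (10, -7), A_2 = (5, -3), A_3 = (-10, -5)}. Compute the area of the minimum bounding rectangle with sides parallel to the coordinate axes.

80

x ranges over [-10, 10], width 20.
y ranges over [-7, -3], height 4.
Area = 20 × 4 = 80.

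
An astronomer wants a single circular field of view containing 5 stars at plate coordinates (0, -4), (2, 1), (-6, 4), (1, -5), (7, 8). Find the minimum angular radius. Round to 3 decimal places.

7.657

The minimum enclosing circle is determined by three boundary points: (-6, 4), (1, -5), (7, 8).
Their circumcentre is (89/58, 153/58) with r² = 98605/1682.
The farthest remaining point (0, -4) is at distance² 78073/1682 ≤ 98605/1682.
r = √(98605/1682) ≈ 7.657.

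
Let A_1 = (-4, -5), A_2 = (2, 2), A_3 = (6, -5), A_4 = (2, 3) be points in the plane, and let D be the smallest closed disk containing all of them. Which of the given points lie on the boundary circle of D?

The minimum enclosing circle is determined by three boundary points: A_1, A_3, A_4.
Their circumcentre is (1, -2.5) with r² = 31.25.
The farthest remaining point A_2 is at distance² 21.25 ≤ 31.25.
The points at distance exactly r from the centre are A_1, A_3, A_4 — 3 points.

A_1, A_3, A_4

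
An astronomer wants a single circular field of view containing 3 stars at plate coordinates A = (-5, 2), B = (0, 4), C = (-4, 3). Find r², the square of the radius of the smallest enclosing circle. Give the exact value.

Side lengths²: AB² = 29, AC² = 2, BC² = 17.
Since AB² = 29 ≥ 17 + 2 = 19, the angle opposite AB is not acute, so the smallest enclosing circle has AB as diameter.
Centre = midpoint of AB = (-2.5, 3), r² = 29/4 = 7.25.

7.25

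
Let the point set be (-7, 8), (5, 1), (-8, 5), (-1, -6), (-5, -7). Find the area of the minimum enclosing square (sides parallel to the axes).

225

The bounding box has width 13 and height 15.
An axis-aligned square enclosing the set must have side ≥ max(width, height).
So the minimum side is max(13, 15) = 15.
Area = 15² = 225.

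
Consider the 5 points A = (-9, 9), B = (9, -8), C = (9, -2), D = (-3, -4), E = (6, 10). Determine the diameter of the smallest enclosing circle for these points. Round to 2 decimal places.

24.76

The minimum enclosing circle of a finite set is fixed by two of the points (as a diameter) or three (as a circumcircle).
The farthest pair is A–B with squared distance 613. The circle on this segment as diameter has centre (0, 0.5) and r² = 613/4 = 153.25.
Check C: distance² to centre = 87.25 ≤ 153.25, so it lies inside.
All remaining points lie in this disk, and no smaller disk contains both endpoints, so this is the minimum enclosing circle.
Diameter = 2r = 2√(153.25) ≈ 24.76.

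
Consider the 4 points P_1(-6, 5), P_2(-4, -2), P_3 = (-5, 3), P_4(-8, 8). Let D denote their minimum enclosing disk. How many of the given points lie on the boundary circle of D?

The minimum enclosing circle of a finite set is fixed by two of the points (as a diameter) or three (as a circumcircle).
The farthest pair is P_2–P_4 with squared distance 116. The circle on this segment as diameter has centre (-6, 3) and r² = 116/4 = 29.
Check P_1: distance² to centre = 4 ≤ 29, so it lies inside.
All remaining points lie in this disk, and no smaller disk contains both endpoints, so this is the minimum enclosing circle.
The points at distance exactly r from the centre are P_2, P_4 — 2 points.

2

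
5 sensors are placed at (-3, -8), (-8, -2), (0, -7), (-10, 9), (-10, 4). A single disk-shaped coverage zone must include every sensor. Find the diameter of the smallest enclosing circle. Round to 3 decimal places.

A smallest enclosing disk is always determined by at most three of the input points on its boundary.
The farthest pair is (0, -7)–(-10, 9) with squared distance 356. The circle on this segment as diameter has centre (-5, 1) and r² = 356/4 = 89.
Check (-3, -8): distance² to centre = 85 ≤ 89, so it lies inside.
All remaining points lie in this disk, and no smaller disk contains both endpoints, so this is the minimum enclosing circle.
Diameter = 2r = 2√89 ≈ 18.868.

18.868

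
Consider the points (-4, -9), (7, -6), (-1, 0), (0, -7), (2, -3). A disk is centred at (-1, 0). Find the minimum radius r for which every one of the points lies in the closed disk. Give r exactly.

10

The required radius is the distance from (-1, 0) to the farthest point.
Squared distances: 90, 100, 0, 50, 18.
Maximum is 100, attained at (7, -6).
r = √100 = 10.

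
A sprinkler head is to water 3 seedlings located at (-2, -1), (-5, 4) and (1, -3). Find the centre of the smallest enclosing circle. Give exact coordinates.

Call the three points A, B, C in the order given.
Side lengths²: AB² = 34, AC² = 13, BC² = 85.
Since BC² = 85 ≥ 34 + 13 = 47, the angle opposite BC is not acute, so the smallest enclosing circle has BC as diameter.
Centre = midpoint of BC = (-2, 0.5), r² = 85/4 = 21.25.
Centre = (-2, 0.5).

(-2, 0.5)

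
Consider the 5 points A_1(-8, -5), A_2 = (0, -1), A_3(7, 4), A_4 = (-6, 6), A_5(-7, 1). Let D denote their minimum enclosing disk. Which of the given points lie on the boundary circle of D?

A_1, A_3

A smallest enclosing disk is always determined by at most three of the input points on its boundary.
The farthest pair is A_1–A_3 with squared distance 306. The circle on this segment as diameter has centre (-0.5, -0.5) and r² = 306/4 = 76.5.
Check A_2: distance² to centre = 0.5 ≤ 76.5, so it lies inside.
All remaining points lie in this disk, and no smaller disk contains both endpoints, so this is the minimum enclosing circle.
The points at distance exactly r from the centre are A_1, A_3 — 2 points.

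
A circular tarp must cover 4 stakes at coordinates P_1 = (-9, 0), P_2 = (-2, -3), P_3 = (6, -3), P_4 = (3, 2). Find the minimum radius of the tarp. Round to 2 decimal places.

By Welzl's lemma the MEC is supported by two points (diametrically opposite) or three points (on a circumcircle).
The farthest pair is P_1–P_3 with squared distance 234. The circle on this segment as diameter has centre (-1.5, -1.5) and r² = 234/4 = 58.5.
Check P_2: distance² to centre = 2.5 ≤ 58.5, so it lies inside.
All remaining points lie in this disk, and no smaller disk contains both endpoints, so this is the minimum enclosing circle.
r = √(58.5) ≈ 7.65.

7.65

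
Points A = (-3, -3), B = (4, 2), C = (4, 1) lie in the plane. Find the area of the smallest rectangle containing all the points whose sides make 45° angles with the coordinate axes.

In coordinates u = x + y, v = x − y the rectangle is axis-aligned; the map (x,y)→(u,v) scales areas by 2.
u-values: -6, 6, 5; range = 6 − (-6) = 12.
v-values: 0, 2, 3; range = 3 − 0 = 3.
Area = (12 × 3) / 2 = 18.

18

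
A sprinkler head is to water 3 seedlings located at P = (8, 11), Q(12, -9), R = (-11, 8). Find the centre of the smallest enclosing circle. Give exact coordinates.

(0.5, -0.5)

Side lengths²: PQ² = 416, PR² = 370, QR² = 818.
Since QR² = 818 ≥ 416 + 370 = 786, the angle opposite QR is not acute, so the smallest enclosing circle has QR as diameter.
Centre = midpoint of QR = (0.5, -0.5), r² = 818/4 = 204.5.
Centre = (0.5, -0.5).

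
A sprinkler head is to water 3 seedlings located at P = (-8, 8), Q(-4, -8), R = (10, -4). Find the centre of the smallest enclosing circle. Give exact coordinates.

Side lengths²: PQ² = 272, PR² = 468, QR² = 212.
Since PR² = 468 < 272 + 212 = 484, the triangle is acute, so the smallest enclosing circle is the circumcircle.
Circumcentre = (0.8, 1.7), r² = 117.13.
Centre = (0.8, 1.7).

(0.8, 1.7)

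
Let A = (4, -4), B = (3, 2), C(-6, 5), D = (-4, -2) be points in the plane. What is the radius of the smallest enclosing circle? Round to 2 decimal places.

By Welzl's lemma the MEC is supported by two points (diametrically opposite) or three points (on a circumcircle).
The farthest pair is A–C with squared distance 181. The circle on this segment as diameter has centre (-1, 0.5) and r² = 181/4 = 45.25.
Check B: distance² to centre = 18.25 ≤ 45.25, so it lies inside.
All remaining points lie in this disk, and no smaller disk contains both endpoints, so this is the minimum enclosing circle.
r = √(45.25) ≈ 6.73.

6.73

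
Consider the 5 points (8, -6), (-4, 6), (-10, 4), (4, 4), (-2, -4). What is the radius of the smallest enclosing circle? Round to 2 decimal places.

By Welzl's lemma the MEC is supported by two points (diametrically opposite) or three points (on a circumcircle).
The farthest pair is (8, -6)–(-10, 4) with squared distance 424. The circle on this segment as diameter has centre (-1, -1) and r² = 424/4 = 106.
Check (-4, 6): distance² to centre = 58 ≤ 106, so it lies inside.
All remaining points lie in this disk, and no smaller disk contains both endpoints, so this is the minimum enclosing circle.
r = √106 ≈ 10.30.

10.30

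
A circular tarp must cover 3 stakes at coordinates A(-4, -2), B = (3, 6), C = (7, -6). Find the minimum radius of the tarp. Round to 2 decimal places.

Side lengths²: AB² = 113, AC² = 137, BC² = 160.
Since BC² = 160 < 137 + 113 = 250, the triangle is acute, so the smallest enclosing circle is the circumcircle.
Circumcentre = (155/58, -45/58), r² = 77405/1682.
r = √(77405/1682) ≈ 6.78.

6.78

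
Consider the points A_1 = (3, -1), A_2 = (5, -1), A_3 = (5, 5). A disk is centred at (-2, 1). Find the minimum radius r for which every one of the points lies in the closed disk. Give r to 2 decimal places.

The required radius is the distance from (-2, 1) to the farthest point.
Squared distances: 29, 53, 65.
Maximum is 65, attained at A_3.
r = √65 ≈ 8.06.

8.06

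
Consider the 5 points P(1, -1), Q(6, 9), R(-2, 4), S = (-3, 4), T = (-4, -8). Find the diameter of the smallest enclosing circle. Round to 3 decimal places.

19.723

By Welzl's lemma the MEC is supported by two points (diametrically opposite) or three points (on a circumcircle).
The farthest pair is Q–T with squared distance 389. The circle on this segment as diameter has centre (1, 0.5) and r² = 389/4 = 97.25.
Check P: distance² to centre = 2.25 ≤ 97.25, so it lies inside.
All remaining points lie in this disk, and no smaller disk contains both endpoints, so this is the minimum enclosing circle.
Diameter = 2r = 2√(97.25) ≈ 19.723.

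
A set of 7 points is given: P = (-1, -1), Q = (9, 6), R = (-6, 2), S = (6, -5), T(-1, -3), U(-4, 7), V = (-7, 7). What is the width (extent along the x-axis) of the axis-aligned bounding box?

max x = 9, min x = -7, so width = 16.

16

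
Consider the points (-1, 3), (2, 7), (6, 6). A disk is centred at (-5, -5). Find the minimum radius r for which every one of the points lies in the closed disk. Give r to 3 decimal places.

15.556

The required radius is the distance from (-5, -5) to the farthest point.
Squared distances: 80, 193, 242.
Maximum is 242, attained at (6, 6).
r = √242 ≈ 15.556.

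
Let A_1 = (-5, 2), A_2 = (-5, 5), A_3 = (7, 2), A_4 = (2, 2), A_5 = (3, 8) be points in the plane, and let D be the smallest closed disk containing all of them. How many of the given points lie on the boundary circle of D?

3

The farthest pair is A_2–A_3 with squared distance 153. The circle on this segment as diameter has centre (1, 3.5) and r² = 153/4 = 38.25.
Check A_1: distance² to centre = 38.25 ≤ 38.25, so it lies inside.
All remaining points lie in this disk, and no smaller disk contains both endpoints, so this is the minimum enclosing circle.
The points at distance exactly r from the centre are A_1, A_2, A_3 — 3 points.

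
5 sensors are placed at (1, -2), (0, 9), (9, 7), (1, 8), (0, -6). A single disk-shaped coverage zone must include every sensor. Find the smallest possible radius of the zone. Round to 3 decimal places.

8.099

A smallest enclosing disk is always determined by at most three of the input points on its boundary.
The minimum enclosing circle is determined by three boundary points: (0, 9), (9, 7), (0, -6).
Their circumcentre is (55/18, 1.5) with r² = 10625/162.
The farthest remaining point (1, 8) is at distance² 7529/162 ≤ 10625/162.
r = √(10625/162) ≈ 8.099.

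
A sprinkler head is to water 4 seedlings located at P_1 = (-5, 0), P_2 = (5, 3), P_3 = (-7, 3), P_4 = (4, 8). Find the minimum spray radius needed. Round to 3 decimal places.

A smallest enclosing disk is always determined by at most three of the input points on its boundary.
The minimum enclosing circle is determined by three boundary points: P_2, P_3, P_4.
Their circumcentre is (-1, 4.4) with r² = 37.96.
The farthest remaining point P_1 is at distance² 35.36 ≤ 37.96.
r = √(37.96) ≈ 6.161.

6.161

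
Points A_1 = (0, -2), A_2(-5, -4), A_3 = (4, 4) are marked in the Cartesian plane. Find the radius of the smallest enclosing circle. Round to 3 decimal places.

6.021

Side lengths²: A_1A_2² = 29, A_1A_3² = 52, A_2A_3² = 145.
Since A_2A_3² = 145 ≥ 52 + 29 = 81, the angle opposite A_2A_3 is not acute, so the smallest enclosing circle has A_2A_3 as diameter.
Centre = midpoint of A_2A_3 = (-0.5, 0), r² = 145/4 = 36.25.
r = √(36.25) ≈ 6.021.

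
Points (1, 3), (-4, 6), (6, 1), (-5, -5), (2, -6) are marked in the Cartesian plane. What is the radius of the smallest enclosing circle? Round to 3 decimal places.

By Welzl's lemma the MEC is supported by two points (diametrically opposite) or three points (on a circumcircle).
The minimum enclosing circle is determined by three boundary points: (-4, 6), (6, 1), (-5, -5).
Their circumcentre is (-31/46, 7/46) with r² = 47885/1058.
The farthest remaining point (2, -6) is at distance² 47609/1058 ≤ 47885/1058.
r = √(47885/1058) ≈ 6.728.

6.728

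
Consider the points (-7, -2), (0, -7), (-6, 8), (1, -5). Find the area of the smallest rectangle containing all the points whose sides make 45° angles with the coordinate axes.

115.5

In coordinates u = x + y, v = x − y the rectangle is axis-aligned; the map (x,y)→(u,v) scales areas by 2.
u-values: -9, -7, 2, -4; range = 2 − (-9) = 11.
v-values: -5, 7, -14, 6; range = 7 − (-14) = 21.
Area = (11 × 21) / 2 = 115.5.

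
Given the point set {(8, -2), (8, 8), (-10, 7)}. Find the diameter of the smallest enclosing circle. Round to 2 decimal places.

Call the three points A, B, C in the order given.
Side lengths²: AB² = 100, AC² = 405, BC² = 325.
Since AC² = 405 < 325 + 100 = 425, the triangle is acute, so the smallest enclosing circle is the circumcircle.
Circumcentre = (-0.75, 3), r² = 101.5625.
Diameter = 2r = 2√(101.5625) ≈ 20.16.

20.16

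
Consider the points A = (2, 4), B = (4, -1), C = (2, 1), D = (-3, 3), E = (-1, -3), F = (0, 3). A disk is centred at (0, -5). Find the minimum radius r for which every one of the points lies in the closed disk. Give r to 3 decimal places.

The required radius is the distance from (0, -5) to the farthest point.
Squared distances: 85, 32, 40, 73, 5, 64.
Maximum is 85, attained at A.
r = √85 ≈ 9.220.

9.220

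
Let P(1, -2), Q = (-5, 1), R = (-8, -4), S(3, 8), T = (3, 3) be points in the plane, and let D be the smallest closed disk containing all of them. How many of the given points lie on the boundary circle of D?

The farthest pair is R–S with squared distance 265. The circle on this segment as diameter has centre (-2.5, 2) and r² = 265/4 = 66.25.
Check P: distance² to centre = 28.25 ≤ 66.25, so it lies inside.
All remaining points lie in this disk, and no smaller disk contains both endpoints, so this is the minimum enclosing circle.
The points at distance exactly r from the centre are R, S — 2 points.

2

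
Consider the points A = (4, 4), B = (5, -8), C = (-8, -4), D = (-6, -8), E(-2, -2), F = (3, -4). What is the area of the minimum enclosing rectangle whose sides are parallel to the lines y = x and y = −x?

187

In coordinates u = x + y, v = x − y the rectangle is axis-aligned; the map (x,y)→(u,v) scales areas by 2.
u-values: 8, -3, -12, -14, -4, -1; range = 8 − (-14) = 22.
v-values: 0, 13, -4, 2, 0, 7; range = 13 − (-4) = 17.
Area = (22 × 17) / 2 = 187.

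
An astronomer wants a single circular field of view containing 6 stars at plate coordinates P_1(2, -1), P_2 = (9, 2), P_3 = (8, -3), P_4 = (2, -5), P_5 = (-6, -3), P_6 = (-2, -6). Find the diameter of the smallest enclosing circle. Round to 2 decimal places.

15.81

By Welzl's lemma the MEC is supported by two points (diametrically opposite) or three points (on a circumcircle).
The farthest pair is P_2–P_5 with squared distance 250. The circle on this segment as diameter has centre (1.5, -0.5) and r² = 250/4 = 62.5.
Check P_1: distance² to centre = 0.5 ≤ 62.5, so it lies inside.
All remaining points lie in this disk, and no smaller disk contains both endpoints, so this is the minimum enclosing circle.
Diameter = 2r = 2√(62.5) ≈ 15.81.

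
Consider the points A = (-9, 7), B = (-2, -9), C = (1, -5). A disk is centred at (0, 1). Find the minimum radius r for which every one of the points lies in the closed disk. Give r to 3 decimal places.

The required radius is the distance from (0, 1) to the farthest point.
Squared distances: 117, 104, 37.
Maximum is 117, attained at A.
r = √117 ≈ 10.817.

10.817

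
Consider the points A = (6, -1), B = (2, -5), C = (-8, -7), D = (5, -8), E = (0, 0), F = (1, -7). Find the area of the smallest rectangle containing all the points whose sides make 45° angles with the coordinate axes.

In coordinates u = x + y, v = x − y the rectangle is axis-aligned; the map (x,y)→(u,v) scales areas by 2.
u-values: 5, -3, -15, -3, 0, -6; range = 5 − (-15) = 20.
v-values: 7, 7, -1, 13, 0, 8; range = 13 − (-1) = 14.
Area = (20 × 14) / 2 = 140.

140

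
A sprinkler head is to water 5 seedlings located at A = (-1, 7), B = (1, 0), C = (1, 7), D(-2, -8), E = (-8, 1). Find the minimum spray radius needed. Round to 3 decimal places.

A smallest enclosing disk is always determined by at most three of the input points on its boundary.
The farthest pair is C–D with squared distance 234. The circle on this segment as diameter has centre (-0.5, -0.5) and r² = 234/4 = 58.5.
Check A: distance² to centre = 56.5 ≤ 58.5, so it lies inside.
All remaining points lie in this disk, and no smaller disk contains both endpoints, so this is the minimum enclosing circle.
r = √(58.5) ≈ 7.649.

7.649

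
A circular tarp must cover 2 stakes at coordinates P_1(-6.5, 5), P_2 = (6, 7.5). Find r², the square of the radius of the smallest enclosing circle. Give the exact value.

The smallest circle enclosing two points has them as diameter endpoints.
Centre = midpoint = (-0.25, 6.25); r² = |P_1P_2|²/4 = 162.5/4 = 40.625.

40.625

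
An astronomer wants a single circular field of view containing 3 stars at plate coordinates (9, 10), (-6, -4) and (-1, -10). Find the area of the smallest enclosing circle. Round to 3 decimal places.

392.699

Call the three points A, B, C in the order given.
Side lengths²: AB² = 421, AC² = 500, BC² = 61.
Since AC² = 500 ≥ 421 + 61 = 482, the angle opposite AC is not acute, so the smallest enclosing circle has AC as diameter.
Centre = midpoint of AC = (4, 0), r² = 500/4 = 125.
Area = π·r² = π·125 ≈ 392.699.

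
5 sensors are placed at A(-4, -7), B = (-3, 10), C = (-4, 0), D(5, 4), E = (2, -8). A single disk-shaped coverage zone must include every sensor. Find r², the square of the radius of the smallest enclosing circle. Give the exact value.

87.25

The minimum enclosing circle of a finite set is fixed by two of the points (as a diameter) or three (as a circumcircle).
The farthest pair is B–E with squared distance 349. The circle on this segment as diameter has centre (-0.5, 1) and r² = 349/4 = 87.25.
Check A: distance² to centre = 76.25 ≤ 87.25, so it lies inside.
All remaining points lie in this disk, and no smaller disk contains both endpoints, so this is the minimum enclosing circle.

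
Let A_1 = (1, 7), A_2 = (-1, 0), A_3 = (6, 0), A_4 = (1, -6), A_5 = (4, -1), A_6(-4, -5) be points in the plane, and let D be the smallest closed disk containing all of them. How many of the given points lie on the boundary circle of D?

The minimum enclosing circle of a finite set is fixed by two of the points (as a diameter) or three (as a circumcircle).
The minimum enclosing circle is determined by three boundary points: A_1, A_4, A_6.
Their circumcentre is (-0.3, 0.5) with r² = 43.94.
The farthest remaining point A_3 is at distance² 39.94 ≤ 43.94.
The points at distance exactly r from the centre are A_1, A_4, A_6 — 3 points.

3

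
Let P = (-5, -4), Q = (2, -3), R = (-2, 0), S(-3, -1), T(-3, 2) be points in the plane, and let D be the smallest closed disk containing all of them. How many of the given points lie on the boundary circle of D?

A smallest enclosing disk is always determined by at most three of the input points on its boundary.
The minimum enclosing circle is determined by three boundary points: P, Q, T.
Their circumcentre is (-1.75, -1.75) with r² = 15.625.
The farthest remaining point R is at distance² 3.125 ≤ 15.625.
The points at distance exactly r from the centre are P, Q, T — 3 points.

3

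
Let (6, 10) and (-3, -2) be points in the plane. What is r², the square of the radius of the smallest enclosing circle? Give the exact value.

56.25

The smallest circle enclosing two points has them as diameter endpoints.
Centre = midpoint = (1.5, 4); r² = |(6, 10)−(-3, -2)|²/4 = 225/4 = 56.25.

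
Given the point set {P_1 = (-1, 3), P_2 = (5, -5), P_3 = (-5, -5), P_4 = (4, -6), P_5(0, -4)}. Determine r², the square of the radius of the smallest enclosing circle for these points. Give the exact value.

31.25

The minimum enclosing circle of a finite set is fixed by two of the points (as a diameter) or three (as a circumcircle).
The minimum enclosing circle is determined by three boundary points: P_1, P_2, P_3.
Their circumcentre is (0, -2.5) with r² = 31.25.
The farthest remaining point P_4 is at distance² 28.25 ≤ 31.25.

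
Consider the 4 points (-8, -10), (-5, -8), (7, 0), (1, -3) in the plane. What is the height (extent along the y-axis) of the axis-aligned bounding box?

10

max y = 0, min y = -10, so height = 10.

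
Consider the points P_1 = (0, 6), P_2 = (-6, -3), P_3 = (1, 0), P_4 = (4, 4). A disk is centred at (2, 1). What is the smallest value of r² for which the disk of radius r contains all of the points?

The required radius is the distance from (2, 1) to the farthest point.
Squared distances: 29, 80, 2, 13.
Maximum is 80, attained at P_2.

80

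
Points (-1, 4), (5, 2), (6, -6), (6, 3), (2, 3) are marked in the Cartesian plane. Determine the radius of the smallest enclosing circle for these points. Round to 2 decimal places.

6.10

A smallest enclosing disk is always determined by at most three of the input points on its boundary.
The farthest pair is (-1, 4)–(6, -6) with squared distance 149. The circle on this segment as diameter has centre (2.5, -1) and r² = 149/4 = 37.25.
Check (5, 2): distance² to centre = 15.25 ≤ 37.25, so it lies inside.
All remaining points lie in this disk, and no smaller disk contains both endpoints, so this is the minimum enclosing circle.
r = √(37.25) ≈ 6.10.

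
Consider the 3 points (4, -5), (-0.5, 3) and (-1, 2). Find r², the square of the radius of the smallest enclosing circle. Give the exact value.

Call the three points A, B, C in the order given.
Side lengths²: AB² = 84.25, AC² = 74, BC² = 1.25.
Since AB² = 84.25 ≥ 74 + 1.25 = 75.25, the angle opposite AB is not acute, so the smallest enclosing circle has AB as diameter.
Centre = midpoint of AB = (1.75, -1), r² = 84.25/4 = 21.0625.

21.0625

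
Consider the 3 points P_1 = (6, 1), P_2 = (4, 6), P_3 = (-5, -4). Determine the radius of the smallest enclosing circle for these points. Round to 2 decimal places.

Side lengths²: P_1P_2² = 29, P_1P_3² = 146, P_2P_3² = 181.
Since P_2P_3² = 181 ≥ 146 + 29 = 175, the angle opposite P_2P_3 is not acute, so the smallest enclosing circle has P_2P_3 as diameter.
Centre = midpoint of P_2P_3 = (-0.5, 1), r² = 181/4 = 45.25.
r = √(45.25) ≈ 6.73.

6.73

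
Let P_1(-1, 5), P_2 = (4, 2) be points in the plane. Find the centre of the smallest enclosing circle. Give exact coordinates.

The smallest circle enclosing two points has them as diameter endpoints.
Centre = midpoint = (1.5, 3.5); r² = |P_1P_2|²/4 = 34/4 = 8.5.
Centre = (1.5, 3.5).

(1.5, 3.5)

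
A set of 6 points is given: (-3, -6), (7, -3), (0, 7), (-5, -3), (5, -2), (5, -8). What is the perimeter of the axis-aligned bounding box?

54

Width = max x − min x = 7 − (-5) = 12.
Height = max y − min y = 7 − (-8) = 15.
Perimeter = 2(12 + 15) = 54.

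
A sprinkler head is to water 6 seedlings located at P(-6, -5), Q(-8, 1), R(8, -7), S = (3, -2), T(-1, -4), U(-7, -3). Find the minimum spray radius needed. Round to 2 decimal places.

A smallest enclosing disk is always determined by at most three of the input points on its boundary.
The farthest pair is Q–R with squared distance 320. The circle on this segment as diameter has centre (0, -3) and r² = 320/4 = 80.
Check P: distance² to centre = 40 ≤ 80, so it lies inside.
All remaining points lie in this disk, and no smaller disk contains both endpoints, so this is the minimum enclosing circle.
r = √80 ≈ 8.94.

8.94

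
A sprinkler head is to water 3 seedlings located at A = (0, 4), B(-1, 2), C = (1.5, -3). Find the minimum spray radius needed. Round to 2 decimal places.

3.58

Side lengths²: AB² = 5, AC² = 51.25, BC² = 31.25.
Since AC² = 51.25 ≥ 31.25 + 5 = 36.25, the angle opposite AC is not acute, so the smallest enclosing circle has AC as diameter.
Centre = midpoint of AC = (0.75, 0.5), r² = 51.25/4 = 12.8125.
r = √(12.8125) ≈ 3.58.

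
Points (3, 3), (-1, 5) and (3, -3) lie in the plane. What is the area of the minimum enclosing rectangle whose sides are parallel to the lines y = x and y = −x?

In coordinates u = x + y, v = x − y the rectangle is axis-aligned; the map (x,y)→(u,v) scales areas by 2.
u-values: 6, 4, 0; range = 6 − 0 = 6.
v-values: 0, -6, 6; range = 6 − (-6) = 12.
Area = (6 × 12) / 2 = 36.

36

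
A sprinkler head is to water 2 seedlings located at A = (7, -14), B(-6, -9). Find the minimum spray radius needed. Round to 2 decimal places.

The smallest circle enclosing two points has them as diameter endpoints.
Centre = midpoint = (0.5, -11.5); r² = |AB|²/4 = 194/4 = 48.5.
r = √(48.5) ≈ 6.96.

6.96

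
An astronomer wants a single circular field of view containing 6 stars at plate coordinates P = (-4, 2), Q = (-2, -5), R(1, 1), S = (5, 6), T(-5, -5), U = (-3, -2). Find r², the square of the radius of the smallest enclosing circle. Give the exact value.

The farthest pair is S–T with squared distance 221. The circle on this segment as diameter has centre (0, 0.5) and r² = 221/4 = 55.25.
Check P: distance² to centre = 18.25 ≤ 55.25, so it lies inside.
All remaining points lie in this disk, and no smaller disk contains both endpoints, so this is the minimum enclosing circle.

55.25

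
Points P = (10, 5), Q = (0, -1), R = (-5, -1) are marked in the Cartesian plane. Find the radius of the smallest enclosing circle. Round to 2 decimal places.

Side lengths²: PQ² = 136, PR² = 261, QR² = 25.
Since PR² = 261 ≥ 136 + 25 = 161, the angle opposite PR is not acute, so the smallest enclosing circle has PR as diameter.
Centre = midpoint of PR = (2.5, 2), r² = 261/4 = 65.25.
r = √(65.25) ≈ 8.08.

8.08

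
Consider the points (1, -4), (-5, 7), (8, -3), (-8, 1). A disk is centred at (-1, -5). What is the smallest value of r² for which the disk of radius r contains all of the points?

The required radius is the distance from (-1, -5) to the farthest point.
Squared distances: 5, 160, 85, 85.
Maximum is 160, attained at (-5, 7).

160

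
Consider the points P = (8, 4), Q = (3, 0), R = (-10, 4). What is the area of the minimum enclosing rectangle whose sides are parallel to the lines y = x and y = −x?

In coordinates u = x + y, v = x − y the rectangle is axis-aligned; the map (x,y)→(u,v) scales areas by 2.
u-values: 12, 3, -6; range = 12 − (-6) = 18.
v-values: 4, 3, -14; range = 4 − (-14) = 18.
Area = (18 × 18) / 2 = 162.

162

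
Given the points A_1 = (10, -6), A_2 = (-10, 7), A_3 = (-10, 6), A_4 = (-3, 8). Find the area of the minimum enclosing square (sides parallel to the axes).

The bounding box has width 20 and height 14.
An axis-aligned square enclosing the set must have side ≥ max(width, height).
So the minimum side is max(20, 14) = 20.
Area = 20² = 400.

400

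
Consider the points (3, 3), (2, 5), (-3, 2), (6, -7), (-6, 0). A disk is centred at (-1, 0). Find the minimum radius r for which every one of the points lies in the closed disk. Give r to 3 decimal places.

The required radius is the distance from (-1, 0) to the farthest point.
Squared distances: 25, 34, 8, 98, 25.
Maximum is 98, attained at (6, -7).
r = √98 ≈ 9.899.

9.899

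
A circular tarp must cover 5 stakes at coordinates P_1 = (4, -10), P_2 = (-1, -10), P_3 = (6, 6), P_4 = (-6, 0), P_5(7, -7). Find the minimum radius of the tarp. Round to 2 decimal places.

The minimum enclosing circle of a finite set is fixed by two of the points (as a diameter) or three (as a circumcircle).
The farthest pair is P_2–P_3 with squared distance 305. The circle on this segment as diameter has centre (2.5, -2) and r² = 305/4 = 76.25.
Check P_1: distance² to centre = 66.25 ≤ 76.25, so it lies inside.
All remaining points lie in this disk, and no smaller disk contains both endpoints, so this is the minimum enclosing circle.
r = √(76.25) ≈ 8.73.

8.73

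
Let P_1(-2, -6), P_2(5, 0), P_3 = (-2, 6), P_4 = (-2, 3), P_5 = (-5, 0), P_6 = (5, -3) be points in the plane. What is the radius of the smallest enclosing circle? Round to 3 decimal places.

6.202

A smallest enclosing disk is always determined by at most three of the input points on its boundary.
The minimum enclosing circle is determined by three boundary points: P_1, P_3, P_6.
Their circumcentre is (-3/7, 0) with r² = 1885/49.
The farthest remaining point P_2 is at distance² 1444/49 ≤ 1885/49.
r = √(1885/49) ≈ 6.202.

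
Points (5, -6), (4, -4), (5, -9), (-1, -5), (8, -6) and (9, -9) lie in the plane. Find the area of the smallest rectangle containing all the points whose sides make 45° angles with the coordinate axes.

56

In coordinates u = x + y, v = x − y the rectangle is axis-aligned; the map (x,y)→(u,v) scales areas by 2.
u-values: -1, 0, -4, -6, 2, 0; range = 2 − (-6) = 8.
v-values: 11, 8, 14, 4, 14, 18; range = 18 − 4 = 14.
Area = (8 × 14) / 2 = 56.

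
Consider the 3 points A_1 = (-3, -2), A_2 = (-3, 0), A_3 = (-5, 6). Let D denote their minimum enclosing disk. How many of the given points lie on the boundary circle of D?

2

Side lengths²: A_1A_2² = 4, A_1A_3² = 68, A_2A_3² = 40.
Since A_1A_3² = 68 ≥ 40 + 4 = 44, the angle opposite A_1A_3 is not acute, so the smallest enclosing circle has A_1A_3 as diameter.
Centre = midpoint of A_1A_3 = (-4, 2), r² = 68/4 = 17.
The points at distance exactly r from the centre are A_1, A_3 — 2 points.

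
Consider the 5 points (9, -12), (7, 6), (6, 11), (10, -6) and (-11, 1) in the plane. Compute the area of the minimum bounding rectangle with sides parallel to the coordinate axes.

x ranges over [-11, 10], width 21.
y ranges over [-12, 11], height 23.
Area = 21 × 23 = 483.

483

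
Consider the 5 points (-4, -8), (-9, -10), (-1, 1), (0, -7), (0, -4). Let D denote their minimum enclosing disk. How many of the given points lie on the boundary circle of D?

The minimum enclosing circle of a finite set is fixed by two of the points (as a diameter) or three (as a circumcircle).
The farthest pair is (-9, -10)–(-1, 1) with squared distance 185. The circle on this segment as diameter has centre (-5, -4.5) and r² = 185/4 = 46.25.
Check (-4, -8): distance² to centre = 13.25 ≤ 46.25, so it lies inside.
All remaining points lie in this disk, and no smaller disk contains both endpoints, so this is the minimum enclosing circle.
The points at distance exactly r from the centre are (-9, -10), (-1, 1) — 2 points.

2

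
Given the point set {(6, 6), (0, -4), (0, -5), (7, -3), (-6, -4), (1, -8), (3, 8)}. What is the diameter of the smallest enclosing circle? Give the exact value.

A smallest enclosing disk is always determined by at most three of the input points on its boundary.
The minimum enclosing circle is determined by three boundary points: (-6, -4), (1, -8), (3, 8).
Their circumcentre is (1, 0.125) with r² = 66.015625.
The farthest remaining point (6, 6) is at distance² 59.515625 ≤ 66.015625.
Diameter = 2r = 2√(66.015625) = 16.25.

16.25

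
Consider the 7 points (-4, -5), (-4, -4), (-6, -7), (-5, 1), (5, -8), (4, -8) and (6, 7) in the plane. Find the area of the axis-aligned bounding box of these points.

x ranges over [-6, 6], width 12.
y ranges over [-8, 7], height 15.
Area = 12 × 15 = 180.

180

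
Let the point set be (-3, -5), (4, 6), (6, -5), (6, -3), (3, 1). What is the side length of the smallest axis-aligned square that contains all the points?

The bounding box has width 9 and height 11.
An axis-aligned square enclosing the set must have side ≥ max(width, height).
So the minimum side is max(9, 11) = 11.

11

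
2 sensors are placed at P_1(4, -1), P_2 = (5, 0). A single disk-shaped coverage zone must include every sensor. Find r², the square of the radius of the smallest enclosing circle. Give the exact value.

0.5

The smallest circle enclosing two points has them as diameter endpoints.
Centre = midpoint = (4.5, -0.5); r² = |P_1P_2|²/4 = 2/4 = 0.5.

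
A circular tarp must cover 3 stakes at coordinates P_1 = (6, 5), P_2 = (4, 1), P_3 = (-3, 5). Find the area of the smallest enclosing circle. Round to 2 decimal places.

63.81

Side lengths²: P_1P_2² = 20, P_1P_3² = 81, P_2P_3² = 65.
Since P_1P_3² = 81 < 65 + 20 = 85, the triangle is acute, so the smallest enclosing circle is the circumcircle.
Circumcentre = (1.5, 4.75), r² = 20.3125.
Area = π·r² = π·20.3125 ≈ 63.81.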